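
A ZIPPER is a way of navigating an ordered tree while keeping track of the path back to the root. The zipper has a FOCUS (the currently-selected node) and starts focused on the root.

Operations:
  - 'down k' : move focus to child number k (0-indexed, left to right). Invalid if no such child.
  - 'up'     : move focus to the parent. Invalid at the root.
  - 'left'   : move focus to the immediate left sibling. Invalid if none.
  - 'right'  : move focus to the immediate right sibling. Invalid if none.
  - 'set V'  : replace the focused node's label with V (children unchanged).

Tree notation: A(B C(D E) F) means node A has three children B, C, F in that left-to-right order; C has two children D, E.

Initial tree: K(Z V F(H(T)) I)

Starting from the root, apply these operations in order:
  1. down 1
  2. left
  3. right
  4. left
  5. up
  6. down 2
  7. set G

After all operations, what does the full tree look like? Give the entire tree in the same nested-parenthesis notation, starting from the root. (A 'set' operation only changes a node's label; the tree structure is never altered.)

Step 1 (down 1): focus=V path=1 depth=1 children=[] left=['Z'] right=['F', 'I'] parent=K
Step 2 (left): focus=Z path=0 depth=1 children=[] left=[] right=['V', 'F', 'I'] parent=K
Step 3 (right): focus=V path=1 depth=1 children=[] left=['Z'] right=['F', 'I'] parent=K
Step 4 (left): focus=Z path=0 depth=1 children=[] left=[] right=['V', 'F', 'I'] parent=K
Step 5 (up): focus=K path=root depth=0 children=['Z', 'V', 'F', 'I'] (at root)
Step 6 (down 2): focus=F path=2 depth=1 children=['H'] left=['Z', 'V'] right=['I'] parent=K
Step 7 (set G): focus=G path=2 depth=1 children=['H'] left=['Z', 'V'] right=['I'] parent=K

Answer: K(Z V G(H(T)) I)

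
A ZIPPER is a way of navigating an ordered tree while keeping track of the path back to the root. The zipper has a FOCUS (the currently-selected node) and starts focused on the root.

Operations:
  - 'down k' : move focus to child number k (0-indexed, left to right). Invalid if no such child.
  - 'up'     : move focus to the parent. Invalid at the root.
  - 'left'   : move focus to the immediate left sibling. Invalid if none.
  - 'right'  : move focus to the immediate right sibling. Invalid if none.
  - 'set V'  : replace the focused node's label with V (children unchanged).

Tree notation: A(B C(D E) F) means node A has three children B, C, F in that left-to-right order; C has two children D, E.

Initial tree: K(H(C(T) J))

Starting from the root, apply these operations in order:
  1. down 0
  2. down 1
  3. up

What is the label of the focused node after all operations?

Step 1 (down 0): focus=H path=0 depth=1 children=['C', 'J'] left=[] right=[] parent=K
Step 2 (down 1): focus=J path=0/1 depth=2 children=[] left=['C'] right=[] parent=H
Step 3 (up): focus=H path=0 depth=1 children=['C', 'J'] left=[] right=[] parent=K

Answer: H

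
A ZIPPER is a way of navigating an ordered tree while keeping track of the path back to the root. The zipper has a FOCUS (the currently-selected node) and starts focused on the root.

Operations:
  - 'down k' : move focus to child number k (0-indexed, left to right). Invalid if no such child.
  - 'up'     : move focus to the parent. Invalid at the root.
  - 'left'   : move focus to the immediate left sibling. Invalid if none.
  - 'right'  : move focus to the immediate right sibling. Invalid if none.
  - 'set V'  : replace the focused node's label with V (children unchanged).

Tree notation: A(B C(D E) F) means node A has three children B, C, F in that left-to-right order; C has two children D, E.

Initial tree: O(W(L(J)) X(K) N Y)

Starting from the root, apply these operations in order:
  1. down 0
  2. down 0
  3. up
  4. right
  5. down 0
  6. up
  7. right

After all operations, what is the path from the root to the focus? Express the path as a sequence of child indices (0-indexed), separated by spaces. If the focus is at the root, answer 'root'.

Step 1 (down 0): focus=W path=0 depth=1 children=['L'] left=[] right=['X', 'N', 'Y'] parent=O
Step 2 (down 0): focus=L path=0/0 depth=2 children=['J'] left=[] right=[] parent=W
Step 3 (up): focus=W path=0 depth=1 children=['L'] left=[] right=['X', 'N', 'Y'] parent=O
Step 4 (right): focus=X path=1 depth=1 children=['K'] left=['W'] right=['N', 'Y'] parent=O
Step 5 (down 0): focus=K path=1/0 depth=2 children=[] left=[] right=[] parent=X
Step 6 (up): focus=X path=1 depth=1 children=['K'] left=['W'] right=['N', 'Y'] parent=O
Step 7 (right): focus=N path=2 depth=1 children=[] left=['W', 'X'] right=['Y'] parent=O

Answer: 2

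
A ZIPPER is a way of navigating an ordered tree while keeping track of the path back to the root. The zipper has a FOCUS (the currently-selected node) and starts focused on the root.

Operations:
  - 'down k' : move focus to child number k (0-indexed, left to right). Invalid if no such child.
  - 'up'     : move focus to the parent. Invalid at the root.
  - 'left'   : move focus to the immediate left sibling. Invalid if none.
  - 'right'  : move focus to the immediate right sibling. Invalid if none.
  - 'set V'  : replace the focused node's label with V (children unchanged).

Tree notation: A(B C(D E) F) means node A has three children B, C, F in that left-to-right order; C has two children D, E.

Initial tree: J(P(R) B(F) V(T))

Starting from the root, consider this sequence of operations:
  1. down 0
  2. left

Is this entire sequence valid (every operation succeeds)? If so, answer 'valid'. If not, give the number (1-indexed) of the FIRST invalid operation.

Step 1 (down 0): focus=P path=0 depth=1 children=['R'] left=[] right=['B', 'V'] parent=J
Step 2 (left): INVALID

Answer: 2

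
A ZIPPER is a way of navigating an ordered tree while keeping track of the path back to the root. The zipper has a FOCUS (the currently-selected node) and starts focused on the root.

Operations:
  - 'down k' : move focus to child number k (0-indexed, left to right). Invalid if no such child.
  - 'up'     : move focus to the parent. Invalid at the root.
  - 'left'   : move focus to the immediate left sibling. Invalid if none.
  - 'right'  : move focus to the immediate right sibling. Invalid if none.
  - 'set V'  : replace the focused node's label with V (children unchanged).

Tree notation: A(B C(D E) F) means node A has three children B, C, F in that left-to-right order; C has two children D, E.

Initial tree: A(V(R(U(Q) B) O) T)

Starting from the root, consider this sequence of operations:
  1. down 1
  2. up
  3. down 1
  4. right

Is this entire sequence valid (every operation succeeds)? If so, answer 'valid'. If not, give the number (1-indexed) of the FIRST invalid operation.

Answer: 4

Derivation:
Step 1 (down 1): focus=T path=1 depth=1 children=[] left=['V'] right=[] parent=A
Step 2 (up): focus=A path=root depth=0 children=['V', 'T'] (at root)
Step 3 (down 1): focus=T path=1 depth=1 children=[] left=['V'] right=[] parent=A
Step 4 (right): INVALID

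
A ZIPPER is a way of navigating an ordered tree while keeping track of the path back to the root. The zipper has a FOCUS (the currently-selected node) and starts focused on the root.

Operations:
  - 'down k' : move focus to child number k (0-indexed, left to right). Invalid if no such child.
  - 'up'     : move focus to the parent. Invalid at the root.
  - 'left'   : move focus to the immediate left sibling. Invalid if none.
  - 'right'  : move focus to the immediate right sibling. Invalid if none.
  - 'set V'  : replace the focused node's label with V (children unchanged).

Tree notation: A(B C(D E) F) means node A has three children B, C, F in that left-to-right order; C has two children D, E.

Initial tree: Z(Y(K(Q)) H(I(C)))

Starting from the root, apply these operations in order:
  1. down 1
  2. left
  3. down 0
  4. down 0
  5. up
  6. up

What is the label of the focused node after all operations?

Step 1 (down 1): focus=H path=1 depth=1 children=['I'] left=['Y'] right=[] parent=Z
Step 2 (left): focus=Y path=0 depth=1 children=['K'] left=[] right=['H'] parent=Z
Step 3 (down 0): focus=K path=0/0 depth=2 children=['Q'] left=[] right=[] parent=Y
Step 4 (down 0): focus=Q path=0/0/0 depth=3 children=[] left=[] right=[] parent=K
Step 5 (up): focus=K path=0/0 depth=2 children=['Q'] left=[] right=[] parent=Y
Step 6 (up): focus=Y path=0 depth=1 children=['K'] left=[] right=['H'] parent=Z

Answer: Y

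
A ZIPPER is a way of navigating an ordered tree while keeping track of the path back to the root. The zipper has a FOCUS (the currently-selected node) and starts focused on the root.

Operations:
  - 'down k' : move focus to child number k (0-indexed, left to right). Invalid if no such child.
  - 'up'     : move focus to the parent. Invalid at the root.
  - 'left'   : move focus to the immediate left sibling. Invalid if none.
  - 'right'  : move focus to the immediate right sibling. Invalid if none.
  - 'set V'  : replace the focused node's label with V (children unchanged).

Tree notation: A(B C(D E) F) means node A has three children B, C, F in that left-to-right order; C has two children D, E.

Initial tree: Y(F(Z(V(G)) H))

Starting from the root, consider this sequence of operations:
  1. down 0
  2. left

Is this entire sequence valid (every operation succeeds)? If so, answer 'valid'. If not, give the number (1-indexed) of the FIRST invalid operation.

Step 1 (down 0): focus=F path=0 depth=1 children=['Z', 'H'] left=[] right=[] parent=Y
Step 2 (left): INVALID

Answer: 2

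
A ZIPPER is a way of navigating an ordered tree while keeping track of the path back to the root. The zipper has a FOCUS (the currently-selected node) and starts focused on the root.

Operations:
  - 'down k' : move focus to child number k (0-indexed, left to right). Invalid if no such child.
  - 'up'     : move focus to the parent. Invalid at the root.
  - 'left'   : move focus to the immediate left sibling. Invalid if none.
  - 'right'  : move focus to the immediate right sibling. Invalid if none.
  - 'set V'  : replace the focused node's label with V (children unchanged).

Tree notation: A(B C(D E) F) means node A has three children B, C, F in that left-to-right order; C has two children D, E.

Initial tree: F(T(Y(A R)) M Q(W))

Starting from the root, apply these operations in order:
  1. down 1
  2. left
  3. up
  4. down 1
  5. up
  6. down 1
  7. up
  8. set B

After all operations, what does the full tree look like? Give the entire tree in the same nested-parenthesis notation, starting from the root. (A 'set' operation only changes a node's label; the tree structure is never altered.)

Answer: B(T(Y(A R)) M Q(W))

Derivation:
Step 1 (down 1): focus=M path=1 depth=1 children=[] left=['T'] right=['Q'] parent=F
Step 2 (left): focus=T path=0 depth=1 children=['Y'] left=[] right=['M', 'Q'] parent=F
Step 3 (up): focus=F path=root depth=0 children=['T', 'M', 'Q'] (at root)
Step 4 (down 1): focus=M path=1 depth=1 children=[] left=['T'] right=['Q'] parent=F
Step 5 (up): focus=F path=root depth=0 children=['T', 'M', 'Q'] (at root)
Step 6 (down 1): focus=M path=1 depth=1 children=[] left=['T'] right=['Q'] parent=F
Step 7 (up): focus=F path=root depth=0 children=['T', 'M', 'Q'] (at root)
Step 8 (set B): focus=B path=root depth=0 children=['T', 'M', 'Q'] (at root)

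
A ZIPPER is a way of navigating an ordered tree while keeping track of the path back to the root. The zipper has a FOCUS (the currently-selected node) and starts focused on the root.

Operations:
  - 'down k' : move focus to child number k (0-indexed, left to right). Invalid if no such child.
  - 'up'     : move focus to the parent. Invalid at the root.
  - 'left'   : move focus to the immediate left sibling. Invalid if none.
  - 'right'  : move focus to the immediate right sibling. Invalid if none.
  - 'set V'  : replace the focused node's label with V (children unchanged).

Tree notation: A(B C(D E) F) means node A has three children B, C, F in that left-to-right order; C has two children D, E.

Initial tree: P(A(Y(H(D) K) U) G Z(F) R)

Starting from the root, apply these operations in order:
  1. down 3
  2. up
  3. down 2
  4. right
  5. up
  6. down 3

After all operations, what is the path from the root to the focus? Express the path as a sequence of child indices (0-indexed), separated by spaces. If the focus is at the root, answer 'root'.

Step 1 (down 3): focus=R path=3 depth=1 children=[] left=['A', 'G', 'Z'] right=[] parent=P
Step 2 (up): focus=P path=root depth=0 children=['A', 'G', 'Z', 'R'] (at root)
Step 3 (down 2): focus=Z path=2 depth=1 children=['F'] left=['A', 'G'] right=['R'] parent=P
Step 4 (right): focus=R path=3 depth=1 children=[] left=['A', 'G', 'Z'] right=[] parent=P
Step 5 (up): focus=P path=root depth=0 children=['A', 'G', 'Z', 'R'] (at root)
Step 6 (down 3): focus=R path=3 depth=1 children=[] left=['A', 'G', 'Z'] right=[] parent=P

Answer: 3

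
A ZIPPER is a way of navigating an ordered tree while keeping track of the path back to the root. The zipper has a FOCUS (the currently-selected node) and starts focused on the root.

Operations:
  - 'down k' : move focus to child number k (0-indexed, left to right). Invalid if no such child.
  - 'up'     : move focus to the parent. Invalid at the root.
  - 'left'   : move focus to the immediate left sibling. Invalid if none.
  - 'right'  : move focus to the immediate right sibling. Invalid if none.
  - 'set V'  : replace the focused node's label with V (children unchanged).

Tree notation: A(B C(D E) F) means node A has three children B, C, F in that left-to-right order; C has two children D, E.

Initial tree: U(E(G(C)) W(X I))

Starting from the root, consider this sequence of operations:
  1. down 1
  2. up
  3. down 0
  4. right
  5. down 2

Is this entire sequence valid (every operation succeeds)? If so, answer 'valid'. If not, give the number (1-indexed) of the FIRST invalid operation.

Step 1 (down 1): focus=W path=1 depth=1 children=['X', 'I'] left=['E'] right=[] parent=U
Step 2 (up): focus=U path=root depth=0 children=['E', 'W'] (at root)
Step 3 (down 0): focus=E path=0 depth=1 children=['G'] left=[] right=['W'] parent=U
Step 4 (right): focus=W path=1 depth=1 children=['X', 'I'] left=['E'] right=[] parent=U
Step 5 (down 2): INVALID

Answer: 5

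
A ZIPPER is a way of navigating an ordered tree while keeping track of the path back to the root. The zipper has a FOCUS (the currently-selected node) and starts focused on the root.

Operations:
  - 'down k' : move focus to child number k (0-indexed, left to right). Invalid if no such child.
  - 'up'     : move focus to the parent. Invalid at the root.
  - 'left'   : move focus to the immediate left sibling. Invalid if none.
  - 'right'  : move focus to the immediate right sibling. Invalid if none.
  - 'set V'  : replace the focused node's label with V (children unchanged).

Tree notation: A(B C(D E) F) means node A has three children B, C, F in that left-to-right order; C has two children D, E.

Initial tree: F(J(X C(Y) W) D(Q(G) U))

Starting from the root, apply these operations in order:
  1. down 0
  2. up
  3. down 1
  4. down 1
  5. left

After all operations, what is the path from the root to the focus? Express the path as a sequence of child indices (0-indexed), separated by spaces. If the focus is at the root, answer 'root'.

Step 1 (down 0): focus=J path=0 depth=1 children=['X', 'C', 'W'] left=[] right=['D'] parent=F
Step 2 (up): focus=F path=root depth=0 children=['J', 'D'] (at root)
Step 3 (down 1): focus=D path=1 depth=1 children=['Q', 'U'] left=['J'] right=[] parent=F
Step 4 (down 1): focus=U path=1/1 depth=2 children=[] left=['Q'] right=[] parent=D
Step 5 (left): focus=Q path=1/0 depth=2 children=['G'] left=[] right=['U'] parent=D

Answer: 1 0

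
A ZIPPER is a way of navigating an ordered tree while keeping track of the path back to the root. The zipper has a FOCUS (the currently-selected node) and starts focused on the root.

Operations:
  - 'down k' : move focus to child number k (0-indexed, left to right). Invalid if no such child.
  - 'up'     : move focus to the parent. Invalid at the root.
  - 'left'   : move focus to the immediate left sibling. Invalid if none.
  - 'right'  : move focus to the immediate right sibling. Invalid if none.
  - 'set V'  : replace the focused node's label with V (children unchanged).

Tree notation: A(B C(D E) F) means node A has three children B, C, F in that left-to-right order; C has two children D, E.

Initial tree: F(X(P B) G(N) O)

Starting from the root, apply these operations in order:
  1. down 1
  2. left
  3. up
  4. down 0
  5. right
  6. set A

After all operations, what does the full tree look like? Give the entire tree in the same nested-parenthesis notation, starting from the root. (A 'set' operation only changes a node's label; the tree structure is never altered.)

Step 1 (down 1): focus=G path=1 depth=1 children=['N'] left=['X'] right=['O'] parent=F
Step 2 (left): focus=X path=0 depth=1 children=['P', 'B'] left=[] right=['G', 'O'] parent=F
Step 3 (up): focus=F path=root depth=0 children=['X', 'G', 'O'] (at root)
Step 4 (down 0): focus=X path=0 depth=1 children=['P', 'B'] left=[] right=['G', 'O'] parent=F
Step 5 (right): focus=G path=1 depth=1 children=['N'] left=['X'] right=['O'] parent=F
Step 6 (set A): focus=A path=1 depth=1 children=['N'] left=['X'] right=['O'] parent=F

Answer: F(X(P B) A(N) O)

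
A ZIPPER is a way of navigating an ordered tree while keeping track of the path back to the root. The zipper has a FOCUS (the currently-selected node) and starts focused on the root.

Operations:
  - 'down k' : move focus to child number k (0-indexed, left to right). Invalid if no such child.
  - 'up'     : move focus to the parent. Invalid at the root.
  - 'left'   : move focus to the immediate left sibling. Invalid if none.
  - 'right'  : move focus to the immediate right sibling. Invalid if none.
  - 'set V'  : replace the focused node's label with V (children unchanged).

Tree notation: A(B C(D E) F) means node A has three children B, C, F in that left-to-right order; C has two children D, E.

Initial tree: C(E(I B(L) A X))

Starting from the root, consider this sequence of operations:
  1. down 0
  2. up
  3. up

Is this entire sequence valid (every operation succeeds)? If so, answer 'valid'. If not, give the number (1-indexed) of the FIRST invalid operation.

Answer: 3

Derivation:
Step 1 (down 0): focus=E path=0 depth=1 children=['I', 'B', 'A', 'X'] left=[] right=[] parent=C
Step 2 (up): focus=C path=root depth=0 children=['E'] (at root)
Step 3 (up): INVALID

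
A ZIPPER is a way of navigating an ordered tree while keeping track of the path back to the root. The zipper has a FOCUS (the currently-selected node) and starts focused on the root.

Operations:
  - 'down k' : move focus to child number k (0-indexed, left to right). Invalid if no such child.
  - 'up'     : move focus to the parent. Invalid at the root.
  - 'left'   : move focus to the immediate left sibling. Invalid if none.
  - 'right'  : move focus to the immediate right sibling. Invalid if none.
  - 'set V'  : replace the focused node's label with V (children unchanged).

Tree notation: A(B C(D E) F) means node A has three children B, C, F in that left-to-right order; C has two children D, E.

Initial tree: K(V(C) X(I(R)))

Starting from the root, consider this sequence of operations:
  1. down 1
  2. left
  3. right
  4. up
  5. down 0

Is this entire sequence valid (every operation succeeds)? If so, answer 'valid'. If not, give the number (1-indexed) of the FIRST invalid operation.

Answer: valid

Derivation:
Step 1 (down 1): focus=X path=1 depth=1 children=['I'] left=['V'] right=[] parent=K
Step 2 (left): focus=V path=0 depth=1 children=['C'] left=[] right=['X'] parent=K
Step 3 (right): focus=X path=1 depth=1 children=['I'] left=['V'] right=[] parent=K
Step 4 (up): focus=K path=root depth=0 children=['V', 'X'] (at root)
Step 5 (down 0): focus=V path=0 depth=1 children=['C'] left=[] right=['X'] parent=K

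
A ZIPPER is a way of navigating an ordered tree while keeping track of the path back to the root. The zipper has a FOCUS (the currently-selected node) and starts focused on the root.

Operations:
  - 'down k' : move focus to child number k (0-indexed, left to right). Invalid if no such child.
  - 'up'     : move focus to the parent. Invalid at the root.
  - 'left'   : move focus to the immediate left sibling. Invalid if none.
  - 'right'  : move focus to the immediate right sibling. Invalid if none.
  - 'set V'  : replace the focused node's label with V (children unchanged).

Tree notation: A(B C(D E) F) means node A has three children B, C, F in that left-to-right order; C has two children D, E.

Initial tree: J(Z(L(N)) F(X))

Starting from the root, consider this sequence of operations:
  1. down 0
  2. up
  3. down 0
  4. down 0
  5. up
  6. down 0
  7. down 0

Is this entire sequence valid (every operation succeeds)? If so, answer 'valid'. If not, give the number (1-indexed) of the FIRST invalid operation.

Step 1 (down 0): focus=Z path=0 depth=1 children=['L'] left=[] right=['F'] parent=J
Step 2 (up): focus=J path=root depth=0 children=['Z', 'F'] (at root)
Step 3 (down 0): focus=Z path=0 depth=1 children=['L'] left=[] right=['F'] parent=J
Step 4 (down 0): focus=L path=0/0 depth=2 children=['N'] left=[] right=[] parent=Z
Step 5 (up): focus=Z path=0 depth=1 children=['L'] left=[] right=['F'] parent=J
Step 6 (down 0): focus=L path=0/0 depth=2 children=['N'] left=[] right=[] parent=Z
Step 7 (down 0): focus=N path=0/0/0 depth=3 children=[] left=[] right=[] parent=L

Answer: valid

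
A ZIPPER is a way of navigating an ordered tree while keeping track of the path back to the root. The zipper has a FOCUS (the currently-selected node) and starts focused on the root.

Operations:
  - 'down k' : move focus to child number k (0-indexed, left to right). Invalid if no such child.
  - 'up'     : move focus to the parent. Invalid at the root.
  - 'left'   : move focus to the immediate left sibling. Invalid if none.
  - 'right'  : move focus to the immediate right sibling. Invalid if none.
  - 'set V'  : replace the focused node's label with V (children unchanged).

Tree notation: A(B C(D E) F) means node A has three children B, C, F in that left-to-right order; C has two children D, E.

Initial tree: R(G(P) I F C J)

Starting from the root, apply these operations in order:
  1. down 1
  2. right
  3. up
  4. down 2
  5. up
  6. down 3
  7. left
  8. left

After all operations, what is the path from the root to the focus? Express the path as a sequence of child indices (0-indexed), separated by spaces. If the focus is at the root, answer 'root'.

Step 1 (down 1): focus=I path=1 depth=1 children=[] left=['G'] right=['F', 'C', 'J'] parent=R
Step 2 (right): focus=F path=2 depth=1 children=[] left=['G', 'I'] right=['C', 'J'] parent=R
Step 3 (up): focus=R path=root depth=0 children=['G', 'I', 'F', 'C', 'J'] (at root)
Step 4 (down 2): focus=F path=2 depth=1 children=[] left=['G', 'I'] right=['C', 'J'] parent=R
Step 5 (up): focus=R path=root depth=0 children=['G', 'I', 'F', 'C', 'J'] (at root)
Step 6 (down 3): focus=C path=3 depth=1 children=[] left=['G', 'I', 'F'] right=['J'] parent=R
Step 7 (left): focus=F path=2 depth=1 children=[] left=['G', 'I'] right=['C', 'J'] parent=R
Step 8 (left): focus=I path=1 depth=1 children=[] left=['G'] right=['F', 'C', 'J'] parent=R

Answer: 1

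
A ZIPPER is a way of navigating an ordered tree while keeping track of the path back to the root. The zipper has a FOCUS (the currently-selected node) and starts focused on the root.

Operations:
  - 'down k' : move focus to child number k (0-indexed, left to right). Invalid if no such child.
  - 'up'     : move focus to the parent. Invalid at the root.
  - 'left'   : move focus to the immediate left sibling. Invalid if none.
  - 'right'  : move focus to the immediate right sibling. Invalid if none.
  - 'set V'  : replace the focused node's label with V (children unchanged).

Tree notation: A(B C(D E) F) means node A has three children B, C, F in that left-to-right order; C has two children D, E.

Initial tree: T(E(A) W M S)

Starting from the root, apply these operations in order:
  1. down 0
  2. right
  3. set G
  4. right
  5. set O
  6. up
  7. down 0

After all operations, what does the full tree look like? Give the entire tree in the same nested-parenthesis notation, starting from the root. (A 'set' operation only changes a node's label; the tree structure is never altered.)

Step 1 (down 0): focus=E path=0 depth=1 children=['A'] left=[] right=['W', 'M', 'S'] parent=T
Step 2 (right): focus=W path=1 depth=1 children=[] left=['E'] right=['M', 'S'] parent=T
Step 3 (set G): focus=G path=1 depth=1 children=[] left=['E'] right=['M', 'S'] parent=T
Step 4 (right): focus=M path=2 depth=1 children=[] left=['E', 'G'] right=['S'] parent=T
Step 5 (set O): focus=O path=2 depth=1 children=[] left=['E', 'G'] right=['S'] parent=T
Step 6 (up): focus=T path=root depth=0 children=['E', 'G', 'O', 'S'] (at root)
Step 7 (down 0): focus=E path=0 depth=1 children=['A'] left=[] right=['G', 'O', 'S'] parent=T

Answer: T(E(A) G O S)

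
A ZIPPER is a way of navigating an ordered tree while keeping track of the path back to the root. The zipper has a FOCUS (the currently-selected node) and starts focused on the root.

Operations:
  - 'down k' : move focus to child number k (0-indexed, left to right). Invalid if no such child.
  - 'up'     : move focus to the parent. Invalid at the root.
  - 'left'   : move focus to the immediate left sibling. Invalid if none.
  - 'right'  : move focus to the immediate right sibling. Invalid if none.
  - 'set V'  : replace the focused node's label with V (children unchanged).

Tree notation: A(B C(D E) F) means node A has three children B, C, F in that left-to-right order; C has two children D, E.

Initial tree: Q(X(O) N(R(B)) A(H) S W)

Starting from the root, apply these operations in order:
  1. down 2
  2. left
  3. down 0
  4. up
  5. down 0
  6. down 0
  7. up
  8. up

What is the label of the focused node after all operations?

Answer: N

Derivation:
Step 1 (down 2): focus=A path=2 depth=1 children=['H'] left=['X', 'N'] right=['S', 'W'] parent=Q
Step 2 (left): focus=N path=1 depth=1 children=['R'] left=['X'] right=['A', 'S', 'W'] parent=Q
Step 3 (down 0): focus=R path=1/0 depth=2 children=['B'] left=[] right=[] parent=N
Step 4 (up): focus=N path=1 depth=1 children=['R'] left=['X'] right=['A', 'S', 'W'] parent=Q
Step 5 (down 0): focus=R path=1/0 depth=2 children=['B'] left=[] right=[] parent=N
Step 6 (down 0): focus=B path=1/0/0 depth=3 children=[] left=[] right=[] parent=R
Step 7 (up): focus=R path=1/0 depth=2 children=['B'] left=[] right=[] parent=N
Step 8 (up): focus=N path=1 depth=1 children=['R'] left=['X'] right=['A', 'S', 'W'] parent=Q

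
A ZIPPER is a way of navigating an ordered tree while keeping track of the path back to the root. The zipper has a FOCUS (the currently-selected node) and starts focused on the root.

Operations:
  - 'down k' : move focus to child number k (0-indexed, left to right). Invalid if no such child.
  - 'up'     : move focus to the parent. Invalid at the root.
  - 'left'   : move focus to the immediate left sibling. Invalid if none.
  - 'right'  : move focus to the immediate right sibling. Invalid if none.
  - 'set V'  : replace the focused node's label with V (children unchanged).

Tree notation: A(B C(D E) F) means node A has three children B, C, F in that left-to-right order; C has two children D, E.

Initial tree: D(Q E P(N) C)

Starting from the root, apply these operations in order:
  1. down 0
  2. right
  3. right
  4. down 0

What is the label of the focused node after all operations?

Step 1 (down 0): focus=Q path=0 depth=1 children=[] left=[] right=['E', 'P', 'C'] parent=D
Step 2 (right): focus=E path=1 depth=1 children=[] left=['Q'] right=['P', 'C'] parent=D
Step 3 (right): focus=P path=2 depth=1 children=['N'] left=['Q', 'E'] right=['C'] parent=D
Step 4 (down 0): focus=N path=2/0 depth=2 children=[] left=[] right=[] parent=P

Answer: N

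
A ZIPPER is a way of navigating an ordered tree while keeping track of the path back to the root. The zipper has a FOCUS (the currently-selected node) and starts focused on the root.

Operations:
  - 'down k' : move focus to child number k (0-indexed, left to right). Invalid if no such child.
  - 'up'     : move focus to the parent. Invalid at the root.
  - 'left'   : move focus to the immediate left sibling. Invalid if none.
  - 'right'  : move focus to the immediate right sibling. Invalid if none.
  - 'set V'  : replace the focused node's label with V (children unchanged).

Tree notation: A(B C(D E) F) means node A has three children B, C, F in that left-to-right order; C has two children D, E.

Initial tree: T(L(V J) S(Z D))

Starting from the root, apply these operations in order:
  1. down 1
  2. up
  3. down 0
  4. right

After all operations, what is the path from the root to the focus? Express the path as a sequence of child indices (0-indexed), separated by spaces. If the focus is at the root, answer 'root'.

Answer: 1

Derivation:
Step 1 (down 1): focus=S path=1 depth=1 children=['Z', 'D'] left=['L'] right=[] parent=T
Step 2 (up): focus=T path=root depth=0 children=['L', 'S'] (at root)
Step 3 (down 0): focus=L path=0 depth=1 children=['V', 'J'] left=[] right=['S'] parent=T
Step 4 (right): focus=S path=1 depth=1 children=['Z', 'D'] left=['L'] right=[] parent=T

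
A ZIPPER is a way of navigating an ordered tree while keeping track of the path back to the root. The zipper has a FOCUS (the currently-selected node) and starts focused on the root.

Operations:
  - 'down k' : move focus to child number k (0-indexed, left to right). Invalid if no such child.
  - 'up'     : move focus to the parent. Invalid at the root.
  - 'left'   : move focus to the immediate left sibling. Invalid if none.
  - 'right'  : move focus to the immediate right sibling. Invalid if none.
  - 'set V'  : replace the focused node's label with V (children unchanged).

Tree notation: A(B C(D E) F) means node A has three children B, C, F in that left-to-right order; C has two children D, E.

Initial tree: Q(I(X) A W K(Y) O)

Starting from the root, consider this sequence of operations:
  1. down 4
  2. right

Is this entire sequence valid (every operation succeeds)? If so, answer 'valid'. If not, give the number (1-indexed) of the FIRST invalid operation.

Answer: 2

Derivation:
Step 1 (down 4): focus=O path=4 depth=1 children=[] left=['I', 'A', 'W', 'K'] right=[] parent=Q
Step 2 (right): INVALID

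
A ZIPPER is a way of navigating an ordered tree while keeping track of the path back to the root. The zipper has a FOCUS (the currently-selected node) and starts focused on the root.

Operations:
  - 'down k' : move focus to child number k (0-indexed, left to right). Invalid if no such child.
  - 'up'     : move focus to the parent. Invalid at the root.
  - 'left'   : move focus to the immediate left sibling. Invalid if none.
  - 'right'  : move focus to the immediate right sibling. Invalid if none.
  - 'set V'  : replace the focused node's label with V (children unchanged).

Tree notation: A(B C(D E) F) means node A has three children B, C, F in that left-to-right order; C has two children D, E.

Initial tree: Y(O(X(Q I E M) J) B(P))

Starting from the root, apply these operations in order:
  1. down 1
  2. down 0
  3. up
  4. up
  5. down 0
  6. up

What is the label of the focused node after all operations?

Step 1 (down 1): focus=B path=1 depth=1 children=['P'] left=['O'] right=[] parent=Y
Step 2 (down 0): focus=P path=1/0 depth=2 children=[] left=[] right=[] parent=B
Step 3 (up): focus=B path=1 depth=1 children=['P'] left=['O'] right=[] parent=Y
Step 4 (up): focus=Y path=root depth=0 children=['O', 'B'] (at root)
Step 5 (down 0): focus=O path=0 depth=1 children=['X', 'J'] left=[] right=['B'] parent=Y
Step 6 (up): focus=Y path=root depth=0 children=['O', 'B'] (at root)

Answer: Y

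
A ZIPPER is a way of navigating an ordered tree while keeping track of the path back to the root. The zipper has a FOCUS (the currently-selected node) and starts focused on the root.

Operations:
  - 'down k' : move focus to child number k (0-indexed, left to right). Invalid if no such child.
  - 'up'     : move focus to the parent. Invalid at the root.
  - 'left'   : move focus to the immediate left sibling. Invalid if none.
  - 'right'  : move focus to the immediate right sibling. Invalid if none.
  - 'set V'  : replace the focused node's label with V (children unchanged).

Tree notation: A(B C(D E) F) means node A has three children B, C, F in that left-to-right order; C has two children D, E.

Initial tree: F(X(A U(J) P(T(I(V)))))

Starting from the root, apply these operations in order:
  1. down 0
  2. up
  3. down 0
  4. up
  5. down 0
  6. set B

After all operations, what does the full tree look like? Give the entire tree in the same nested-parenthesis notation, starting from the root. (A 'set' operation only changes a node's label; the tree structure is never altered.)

Step 1 (down 0): focus=X path=0 depth=1 children=['A', 'U', 'P'] left=[] right=[] parent=F
Step 2 (up): focus=F path=root depth=0 children=['X'] (at root)
Step 3 (down 0): focus=X path=0 depth=1 children=['A', 'U', 'P'] left=[] right=[] parent=F
Step 4 (up): focus=F path=root depth=0 children=['X'] (at root)
Step 5 (down 0): focus=X path=0 depth=1 children=['A', 'U', 'P'] left=[] right=[] parent=F
Step 6 (set B): focus=B path=0 depth=1 children=['A', 'U', 'P'] left=[] right=[] parent=F

Answer: F(B(A U(J) P(T(I(V)))))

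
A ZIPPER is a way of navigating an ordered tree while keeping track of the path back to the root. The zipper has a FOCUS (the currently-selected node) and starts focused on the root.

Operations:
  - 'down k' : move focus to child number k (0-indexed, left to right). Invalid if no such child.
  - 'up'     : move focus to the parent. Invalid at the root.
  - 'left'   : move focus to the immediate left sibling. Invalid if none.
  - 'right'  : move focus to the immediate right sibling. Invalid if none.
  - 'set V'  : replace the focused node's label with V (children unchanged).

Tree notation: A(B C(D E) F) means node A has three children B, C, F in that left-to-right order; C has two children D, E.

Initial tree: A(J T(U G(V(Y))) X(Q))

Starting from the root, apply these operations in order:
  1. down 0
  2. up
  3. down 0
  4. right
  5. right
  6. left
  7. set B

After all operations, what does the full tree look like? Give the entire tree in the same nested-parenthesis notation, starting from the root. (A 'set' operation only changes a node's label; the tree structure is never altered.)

Step 1 (down 0): focus=J path=0 depth=1 children=[] left=[] right=['T', 'X'] parent=A
Step 2 (up): focus=A path=root depth=0 children=['J', 'T', 'X'] (at root)
Step 3 (down 0): focus=J path=0 depth=1 children=[] left=[] right=['T', 'X'] parent=A
Step 4 (right): focus=T path=1 depth=1 children=['U', 'G'] left=['J'] right=['X'] parent=A
Step 5 (right): focus=X path=2 depth=1 children=['Q'] left=['J', 'T'] right=[] parent=A
Step 6 (left): focus=T path=1 depth=1 children=['U', 'G'] left=['J'] right=['X'] parent=A
Step 7 (set B): focus=B path=1 depth=1 children=['U', 'G'] left=['J'] right=['X'] parent=A

Answer: A(J B(U G(V(Y))) X(Q))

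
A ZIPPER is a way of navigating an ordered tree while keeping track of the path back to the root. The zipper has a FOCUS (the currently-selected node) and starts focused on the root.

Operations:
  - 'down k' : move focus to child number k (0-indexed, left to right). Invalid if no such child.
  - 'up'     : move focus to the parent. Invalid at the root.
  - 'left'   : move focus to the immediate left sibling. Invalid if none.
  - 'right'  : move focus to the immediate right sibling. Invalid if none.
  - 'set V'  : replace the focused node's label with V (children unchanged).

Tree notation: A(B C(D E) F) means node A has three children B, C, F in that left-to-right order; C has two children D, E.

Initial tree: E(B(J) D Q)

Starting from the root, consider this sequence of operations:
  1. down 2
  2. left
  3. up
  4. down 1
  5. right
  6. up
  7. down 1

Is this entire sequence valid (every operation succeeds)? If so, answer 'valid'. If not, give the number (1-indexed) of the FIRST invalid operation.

Step 1 (down 2): focus=Q path=2 depth=1 children=[] left=['B', 'D'] right=[] parent=E
Step 2 (left): focus=D path=1 depth=1 children=[] left=['B'] right=['Q'] parent=E
Step 3 (up): focus=E path=root depth=0 children=['B', 'D', 'Q'] (at root)
Step 4 (down 1): focus=D path=1 depth=1 children=[] left=['B'] right=['Q'] parent=E
Step 5 (right): focus=Q path=2 depth=1 children=[] left=['B', 'D'] right=[] parent=E
Step 6 (up): focus=E path=root depth=0 children=['B', 'D', 'Q'] (at root)
Step 7 (down 1): focus=D path=1 depth=1 children=[] left=['B'] right=['Q'] parent=E

Answer: valid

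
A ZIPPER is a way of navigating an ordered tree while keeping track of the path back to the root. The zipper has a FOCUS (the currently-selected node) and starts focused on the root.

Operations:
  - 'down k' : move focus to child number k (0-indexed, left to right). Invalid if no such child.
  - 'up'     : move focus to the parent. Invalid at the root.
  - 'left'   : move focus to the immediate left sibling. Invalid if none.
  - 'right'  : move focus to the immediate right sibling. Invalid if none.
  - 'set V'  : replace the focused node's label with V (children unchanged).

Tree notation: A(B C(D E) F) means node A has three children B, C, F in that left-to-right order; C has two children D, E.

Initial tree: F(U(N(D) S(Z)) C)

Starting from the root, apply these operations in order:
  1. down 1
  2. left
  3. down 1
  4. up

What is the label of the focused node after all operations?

Answer: U

Derivation:
Step 1 (down 1): focus=C path=1 depth=1 children=[] left=['U'] right=[] parent=F
Step 2 (left): focus=U path=0 depth=1 children=['N', 'S'] left=[] right=['C'] parent=F
Step 3 (down 1): focus=S path=0/1 depth=2 children=['Z'] left=['N'] right=[] parent=U
Step 4 (up): focus=U path=0 depth=1 children=['N', 'S'] left=[] right=['C'] parent=F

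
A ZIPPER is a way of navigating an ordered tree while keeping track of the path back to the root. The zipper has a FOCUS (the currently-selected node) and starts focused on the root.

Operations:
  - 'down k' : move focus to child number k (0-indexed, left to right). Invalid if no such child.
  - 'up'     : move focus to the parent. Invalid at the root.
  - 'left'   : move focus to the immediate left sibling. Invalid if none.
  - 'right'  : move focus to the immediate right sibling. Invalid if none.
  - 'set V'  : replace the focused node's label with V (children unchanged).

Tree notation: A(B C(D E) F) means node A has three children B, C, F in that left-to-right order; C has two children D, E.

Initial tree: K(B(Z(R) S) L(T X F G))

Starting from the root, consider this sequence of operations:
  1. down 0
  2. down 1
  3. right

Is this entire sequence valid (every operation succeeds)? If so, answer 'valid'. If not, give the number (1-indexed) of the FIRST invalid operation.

Step 1 (down 0): focus=B path=0 depth=1 children=['Z', 'S'] left=[] right=['L'] parent=K
Step 2 (down 1): focus=S path=0/1 depth=2 children=[] left=['Z'] right=[] parent=B
Step 3 (right): INVALID

Answer: 3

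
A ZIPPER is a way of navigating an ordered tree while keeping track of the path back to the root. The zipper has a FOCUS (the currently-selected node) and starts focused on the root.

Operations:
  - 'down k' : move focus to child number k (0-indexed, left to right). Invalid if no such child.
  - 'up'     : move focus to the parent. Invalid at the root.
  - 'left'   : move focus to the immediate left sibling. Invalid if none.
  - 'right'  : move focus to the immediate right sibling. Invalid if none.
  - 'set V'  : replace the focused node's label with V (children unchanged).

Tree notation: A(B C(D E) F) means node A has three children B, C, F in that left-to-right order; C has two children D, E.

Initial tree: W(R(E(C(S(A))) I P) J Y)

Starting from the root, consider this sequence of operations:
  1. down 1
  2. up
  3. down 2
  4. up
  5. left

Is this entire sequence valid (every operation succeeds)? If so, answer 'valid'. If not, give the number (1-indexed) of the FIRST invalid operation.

Step 1 (down 1): focus=J path=1 depth=1 children=[] left=['R'] right=['Y'] parent=W
Step 2 (up): focus=W path=root depth=0 children=['R', 'J', 'Y'] (at root)
Step 3 (down 2): focus=Y path=2 depth=1 children=[] left=['R', 'J'] right=[] parent=W
Step 4 (up): focus=W path=root depth=0 children=['R', 'J', 'Y'] (at root)
Step 5 (left): INVALID

Answer: 5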